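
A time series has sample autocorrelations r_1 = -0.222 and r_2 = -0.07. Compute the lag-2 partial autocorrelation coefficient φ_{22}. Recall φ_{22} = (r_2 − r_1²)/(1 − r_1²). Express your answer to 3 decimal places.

φ_{22} = (r_2 − r_1²) / (1 − r_1²)
r_1² = (-0.222)² = 0.049284
Numerator = -0.07 − 0.0493 = -0.1193; denominator = 1 − 0.0493 = 0.9507
φ_{22} = -0.1193 / 0.9507 = -0.125

-0.125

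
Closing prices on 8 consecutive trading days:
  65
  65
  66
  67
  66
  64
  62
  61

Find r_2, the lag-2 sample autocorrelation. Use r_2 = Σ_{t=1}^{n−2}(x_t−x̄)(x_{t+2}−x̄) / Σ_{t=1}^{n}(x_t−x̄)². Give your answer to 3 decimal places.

0.033

Mean x̄ = (65 + 65 + 66 + 67 + 66 + 64 + 62 + 61)/8 = 64.5000
Deviations from mean: 0.5000, 0.5000, 1.5000, 2.5000, 1.5000, -0.5000, -2.5000, -3.5000
Numerator Σ_{t=1}^{6}(x_t−x̄)(x_{t+2}−x̄) = 1.0000
Denominator Σ(x_t−x̄)² = 30.0000
r_2 = 1.0000 / 30.0000 = 0.033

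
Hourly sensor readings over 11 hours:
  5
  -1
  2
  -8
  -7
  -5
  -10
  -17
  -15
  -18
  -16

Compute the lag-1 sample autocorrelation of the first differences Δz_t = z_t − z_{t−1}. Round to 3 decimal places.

-0.493

First differences Δz: -6, 3, -10, 1, 2, -5, -7, 2, -3, 2
Mean of differences = -2.1000
Numerator Σ(Δz_t−Δz̄)(Δz_{t+1}−Δz̄) = -97.1100
Denominator Σ(Δz_t−Δz̄)² = 196.9000
r_1(Δz) = -97.1100 / 196.9000 = -0.493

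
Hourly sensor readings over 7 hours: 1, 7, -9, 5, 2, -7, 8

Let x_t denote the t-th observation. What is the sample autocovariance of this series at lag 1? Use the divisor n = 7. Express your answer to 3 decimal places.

Mean x̄ = (1 + 7 − 9 + 5 + 2 − 7 + 8)/7 = 1.0000
Σ_{t=1}^{6}(x_t−x̄)(x_{t+1}−x̄) = -160.0000
γ_1 = -160.0000 / 7 = -22.857

-22.857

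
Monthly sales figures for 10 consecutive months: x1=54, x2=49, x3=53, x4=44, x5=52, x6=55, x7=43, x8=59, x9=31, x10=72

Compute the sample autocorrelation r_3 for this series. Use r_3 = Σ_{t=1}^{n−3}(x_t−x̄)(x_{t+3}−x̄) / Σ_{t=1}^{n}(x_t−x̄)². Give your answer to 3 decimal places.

-0.187

Mean x̄ = (54 + 49 + 53 + 44 + 52 + 55 + 43 + 59 + 31 + 72)/10 = 51.2000
Numerator Σ_{t=1}^{7}(x_t−x̄)(x_{t+3}−x̄) = -197.1200
Denominator Σ(x_t−x̄)² = 1051.6000
r_3 = -197.1200 / 1051.6000 = -0.187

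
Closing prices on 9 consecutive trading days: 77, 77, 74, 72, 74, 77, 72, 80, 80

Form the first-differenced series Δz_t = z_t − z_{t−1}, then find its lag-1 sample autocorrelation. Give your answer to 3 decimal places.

-0.424

First differences Δz: 0, -3, -2, 2, 3, -5, 8, 0
Mean of differences = 0.3750
Numerator Σ(Δz_t−Δz̄)(Δz_{t+1}−Δz̄) = -48.2656
Denominator Σ(Δz_t−Δz̄)² = 113.8750
r_1(Δz) = -48.2656 / 113.8750 = -0.424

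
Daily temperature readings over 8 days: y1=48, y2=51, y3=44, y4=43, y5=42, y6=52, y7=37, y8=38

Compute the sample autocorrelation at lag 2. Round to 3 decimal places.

Mean ȳ = (48 + 51 + 44 + 43 + 42 + 52 + 37 + 38)/8 = 44.3750
Deviations from mean: 3.6250, 6.6250, -0.3750, -1.3750, -2.3750, 7.6250, -7.3750, -6.3750
Numerator Σ_{t=1}^{6}(y_t−ȳ)(y_{t+2}−ȳ) = -51.1563
Denominator Σ(y_t−ȳ)² = 217.8750
r_2 = -51.1563 / 217.8750 = -0.235

-0.235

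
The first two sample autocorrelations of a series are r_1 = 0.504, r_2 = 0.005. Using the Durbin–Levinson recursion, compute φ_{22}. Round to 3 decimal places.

-0.334

φ_{22} = (r_2 − r_1²) / (1 − r_1²)
r_1² = (0.504)² = 0.254016
Numerator = 0.005 − 0.2540 = -0.2490; denominator = 1 − 0.2540 = 0.7460
φ_{22} = -0.2490 / 0.7460 = -0.334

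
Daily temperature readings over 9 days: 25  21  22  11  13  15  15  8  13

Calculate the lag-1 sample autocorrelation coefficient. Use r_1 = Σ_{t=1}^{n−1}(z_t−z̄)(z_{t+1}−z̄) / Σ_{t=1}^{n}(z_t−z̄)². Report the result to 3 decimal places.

Mean z̄ = (25 + 21 + 22 + 11 + 13 + 15 + 15 + 8 + 13)/9 = 15.8889
Numerator Σ_{t=1}^{8}(z_t−z̄)(z_{t+1}−z̄) = 95.2099
Denominator Σ(z_t−z̄)² = 250.8889
r_1 = 95.2099 / 250.8889 = 0.379

0.379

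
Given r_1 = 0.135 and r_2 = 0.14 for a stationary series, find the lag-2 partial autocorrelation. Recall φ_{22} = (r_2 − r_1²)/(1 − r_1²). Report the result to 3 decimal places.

φ_{22} = (r_2 − r_1²) / (1 − r_1²)
r_1² = (0.135)² = 0.018225
Numerator = 0.14 − 0.0182 = 0.1218; denominator = 1 − 0.0182 = 0.9818
φ_{22} = 0.1218 / 0.9818 = 0.124

0.124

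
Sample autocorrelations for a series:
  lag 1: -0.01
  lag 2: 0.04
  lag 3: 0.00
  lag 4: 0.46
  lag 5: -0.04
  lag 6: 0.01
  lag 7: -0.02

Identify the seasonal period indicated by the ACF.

4

The largest autocorrelation is r_4 = 0.46; the remaining lags stay at or below 0.04.
The dominant spike at lag 4 indicates a seasonal period of 4.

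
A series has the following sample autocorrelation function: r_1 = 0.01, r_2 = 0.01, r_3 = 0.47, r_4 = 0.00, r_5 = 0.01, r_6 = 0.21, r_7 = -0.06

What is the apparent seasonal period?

3

The largest autocorrelation is r_3 = 0.47, with a weaker echo at lag 6 (0.21); the remaining lags stay at or below 0.01.
The dominant spike at lag 3 indicates a seasonal period of 3.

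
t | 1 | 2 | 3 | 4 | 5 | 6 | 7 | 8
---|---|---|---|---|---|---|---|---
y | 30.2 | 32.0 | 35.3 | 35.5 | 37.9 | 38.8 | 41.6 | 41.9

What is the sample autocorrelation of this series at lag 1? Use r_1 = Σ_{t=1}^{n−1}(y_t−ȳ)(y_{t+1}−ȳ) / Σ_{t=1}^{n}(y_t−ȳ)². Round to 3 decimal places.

0.607

Mean ȳ = (30.2 + 32.0 + 35.3 + 35.5 + 37.9 + 38.8 + 41.6 + 41.9)/8 = 36.6500
Deviations from mean: -6.4500, -4.6500, -1.3500, -1.1500, 1.2500, 2.1500, 4.9500, 5.2500
Numerator Σ_{t=1}^{7}(y_t−ȳ)(y_{t+1}−ȳ) = 75.7025
Denominator Σ(y_t−ȳ)² = 124.6200
r_1 = 75.7025 / 124.6200 = 0.607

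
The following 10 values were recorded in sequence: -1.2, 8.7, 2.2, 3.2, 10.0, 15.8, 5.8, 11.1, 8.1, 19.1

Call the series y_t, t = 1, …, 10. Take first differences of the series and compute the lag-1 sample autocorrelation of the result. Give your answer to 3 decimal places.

First differences Δy: 9.9, -6.5, 1.0, 6.8, 5.8, -10.0, 5.3, -3.0, 11.0
Mean of differences = 2.2556
Numerator Σ(Δy_t−Δȳ)(Δy_{t+1}−Δȳ) = -188.2442
Denominator Σ(Δy_t−Δȳ)² = 433.4422
r_1(Δy) = -188.2442 / 433.4422 = -0.434

-0.434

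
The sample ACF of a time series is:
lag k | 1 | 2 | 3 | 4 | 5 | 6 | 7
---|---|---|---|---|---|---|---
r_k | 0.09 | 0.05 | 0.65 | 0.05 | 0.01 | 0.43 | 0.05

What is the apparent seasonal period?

3

The largest autocorrelation is r_3 = 0.65, with a weaker echo at lag 6 (0.43); the remaining lags stay at or below 0.09.
The dominant spike at lag 3 indicates a seasonal period of 3.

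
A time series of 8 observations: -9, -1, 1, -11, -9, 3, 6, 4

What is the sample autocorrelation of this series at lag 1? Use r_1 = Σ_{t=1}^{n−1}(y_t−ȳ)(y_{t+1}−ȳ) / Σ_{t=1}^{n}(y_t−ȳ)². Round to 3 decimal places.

Mean ȳ = (-9 − 1 + 1 − 11 − 9 + 3 + 6 + 4)/8 = -2.0000
Σ(y_t−ȳ)(y_{t+1}−ȳ) = (-7.0000) + (3.0000) + (-27.0000) + (63.0000) + (-35.0000) + (40.0000) + (48.0000) = 85.0000
Denominator Σ(y_t−ȳ)² = 314.0000
r_1 = 85.0000 / 314.0000 = 0.271

0.271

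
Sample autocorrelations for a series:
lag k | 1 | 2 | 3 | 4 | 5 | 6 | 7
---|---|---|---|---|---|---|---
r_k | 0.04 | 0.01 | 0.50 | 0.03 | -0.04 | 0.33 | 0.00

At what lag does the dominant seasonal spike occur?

3

The largest autocorrelation is r_3 = 0.50, with a weaker echo at lag 6 (0.33); the remaining lags stay at or below 0.04.
The dominant spike at lag 3 indicates a seasonal period of 3.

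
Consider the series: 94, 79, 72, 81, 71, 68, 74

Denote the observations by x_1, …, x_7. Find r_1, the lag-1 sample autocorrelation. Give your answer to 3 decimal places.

Mean x̄ = (94 + 79 + 72 + 81 + 71 + 68 + 74)/7 = 77.0000
Deviations from mean: 17.0000, 2.0000, -5.0000, 4.0000, -6.0000, -9.0000, -3.0000
Σ(x_t−x̄)(x_{t+1}−x̄) = (34.0000) + (-10.0000) + (-20.0000) + (-24.0000) + (54.0000) + (27.0000) = 61.0000
Denominator Σ(x_t−x̄)² = 460.0000
r_1 = 61.0000 / 460.0000 = 0.133

0.133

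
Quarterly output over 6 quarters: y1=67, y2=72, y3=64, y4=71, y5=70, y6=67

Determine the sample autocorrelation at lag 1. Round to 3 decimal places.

-0.676

Mean ȳ = (67 + 72 + 64 + 71 + 70 + 67)/6 = 68.5000
Numerator Σ_{t=1}^{5}(y_t−ȳ)(y_{t+1}−ȳ) = -30.7500
Denominator Σ(y_t−ȳ)² = 45.5000
r_1 = -30.7500 / 45.5000 = -0.676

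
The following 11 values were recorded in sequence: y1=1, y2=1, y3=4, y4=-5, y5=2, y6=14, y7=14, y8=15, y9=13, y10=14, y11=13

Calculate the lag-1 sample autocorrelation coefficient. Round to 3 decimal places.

Mean ȳ = (1 + 1 + 4 − 5 + 2 + 14 + 14 + 15 + 13 + 14 + 13)/11 = 7.8182
Numerator Σ_{t=1}^{10}(y_t−ȳ)(y_{t+1}−ȳ) = 343.9669
Denominator Σ(y_t−ȳ)² = 525.6364
r_1 = 343.9669 / 525.6364 = 0.654

0.654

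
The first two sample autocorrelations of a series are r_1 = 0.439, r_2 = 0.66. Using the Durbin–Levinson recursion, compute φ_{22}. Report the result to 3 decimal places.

0.579

φ_{22} = (r_2 − r_1²) / (1 − r_1²)
r_1² = (0.439)² = 0.192721
Numerator = 0.66 − 0.1927 = 0.4673; denominator = 1 − 0.1927 = 0.8073
φ_{22} = 0.4673 / 0.8073 = 0.579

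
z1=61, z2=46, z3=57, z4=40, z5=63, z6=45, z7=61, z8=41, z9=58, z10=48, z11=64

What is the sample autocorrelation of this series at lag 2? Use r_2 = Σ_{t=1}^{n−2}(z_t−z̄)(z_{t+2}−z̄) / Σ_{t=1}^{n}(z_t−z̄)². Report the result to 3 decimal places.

Mean z̄ = (61 + 46 + 57 + 40 + 63 + 45 + 61 + 41 + 58 + 48 + 64)/11 = 53.0909
Numerator Σ_{t=1}^{9}(z_t−z̄)(z_{t+2}−z̄) = 598.5289
Denominator Σ(z_t−z̄)² = 840.9091
r_2 = 598.5289 / 840.9091 = 0.712

0.712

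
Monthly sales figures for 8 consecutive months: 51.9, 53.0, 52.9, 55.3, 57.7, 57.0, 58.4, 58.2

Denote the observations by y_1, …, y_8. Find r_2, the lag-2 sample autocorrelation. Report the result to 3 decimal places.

Mean ȳ = (51.9 + 53.0 + 52.9 + 55.3 + 57.7 + 57.0 + 58.4 + 58.2)/8 = 55.5500
Deviations from mean: -3.6500, -2.5500, -2.6500, -0.2500, 2.1500, 1.4500, 2.8500, 2.6500
Σ(y_t−ȳ)(y_{t+2}−ȳ) = (9.6725) + (0.6375) + (-5.6975) + (-0.3625) + (6.1275) + (3.8425) = 14.2200
Denominator Σ(y_t−ȳ)² = 48.7800
r_2 = 14.2200 / 48.7800 = 0.292

0.292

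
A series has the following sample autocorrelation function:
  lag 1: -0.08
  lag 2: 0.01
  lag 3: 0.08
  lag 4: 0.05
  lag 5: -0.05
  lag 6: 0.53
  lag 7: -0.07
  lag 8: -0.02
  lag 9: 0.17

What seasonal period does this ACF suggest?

6

The largest autocorrelation is r_6 = 0.53; the remaining lags stay at or below 0.17.
The dominant spike at lag 6 indicates a seasonal period of 6.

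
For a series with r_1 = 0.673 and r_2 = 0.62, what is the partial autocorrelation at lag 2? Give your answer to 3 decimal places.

φ_{22} = (r_2 − r_1²) / (1 − r_1²)
r_1² = (0.673)² = 0.452929
Numerator = 0.62 − 0.4529 = 0.1671; denominator = 1 − 0.4529 = 0.5471
φ_{22} = 0.1671 / 0.5471 = 0.305

0.305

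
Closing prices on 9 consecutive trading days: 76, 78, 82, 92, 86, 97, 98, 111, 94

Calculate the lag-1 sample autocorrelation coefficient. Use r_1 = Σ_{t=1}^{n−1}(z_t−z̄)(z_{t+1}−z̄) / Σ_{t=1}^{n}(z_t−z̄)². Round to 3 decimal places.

0.518

Mean z̄ = (76 + 78 + 82 + 92 + 86 + 97 + 98 + 111 + 94)/9 = 90.4444
Numerator Σ_{t=1}^{8}(z_t−z̄)(z_{t+1}−z̄) = 513.5802
Denominator Σ(z_t−z̄)² = 992.2222
r_1 = 513.5802 / 992.2222 = 0.518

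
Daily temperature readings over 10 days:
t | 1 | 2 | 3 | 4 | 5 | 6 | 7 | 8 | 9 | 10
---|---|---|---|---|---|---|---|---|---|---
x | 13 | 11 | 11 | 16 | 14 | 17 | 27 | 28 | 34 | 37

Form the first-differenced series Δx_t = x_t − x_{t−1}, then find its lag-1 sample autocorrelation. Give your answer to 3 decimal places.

-0.165

First differences Δx: -2, 0, 5, -2, 3, 10, 1, 6, 3
Mean of differences = 2.6667
Numerator Σ(Δx_t−Δx̄)(Δx_{t+1}−Δx̄) = -20.4444
Denominator Σ(Δx_t−Δx̄)² = 124.0000
r_1(Δx) = -20.4444 / 124.0000 = -0.165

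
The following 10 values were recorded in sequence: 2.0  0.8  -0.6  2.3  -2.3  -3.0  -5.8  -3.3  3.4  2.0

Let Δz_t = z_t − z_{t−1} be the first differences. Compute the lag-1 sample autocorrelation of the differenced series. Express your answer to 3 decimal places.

-0.108

First differences Δz: -1.2, -1.4, 2.9, -4.6, -0.7, -2.8, 2.5, 6.7, -1.4
Mean of differences = 0.0000
Numerator Σ(Δz_t−Δz̄)(Δz_{t+1}−Δz̄) = -10.1700
Denominator Σ(Δz_t−Δz̄)² = 94.4000
r_1(Δz) = -10.1700 / 94.4000 = -0.108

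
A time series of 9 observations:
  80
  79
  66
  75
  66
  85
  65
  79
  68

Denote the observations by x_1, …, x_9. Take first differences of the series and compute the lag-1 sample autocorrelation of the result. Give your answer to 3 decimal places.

First differences Δx: -1, -13, 9, -9, 19, -20, 14, -11
Mean of differences = -1.5000
Numerator Σ(Δx_t−Δx̄)(Δx_{t+1}−Δx̄) = -1172.2500
Denominator Σ(Δx_t−Δx̄)² = 1392.0000
r_1(Δx) = -1172.2500 / 1392.0000 = -0.842

-0.842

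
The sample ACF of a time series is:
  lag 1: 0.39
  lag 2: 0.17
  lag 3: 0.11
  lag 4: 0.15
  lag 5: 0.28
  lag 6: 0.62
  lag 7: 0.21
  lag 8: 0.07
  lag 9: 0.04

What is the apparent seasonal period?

The largest autocorrelation is r_6 = 0.62; the remaining lags stay at or below 0.39. The elevated value at lag 1 (0.39), dropping to 0.17 at lag 2, reflects decaying short-term dependence rather than seasonality.
The dominant spike at lag 6 indicates a seasonal period of 6.

6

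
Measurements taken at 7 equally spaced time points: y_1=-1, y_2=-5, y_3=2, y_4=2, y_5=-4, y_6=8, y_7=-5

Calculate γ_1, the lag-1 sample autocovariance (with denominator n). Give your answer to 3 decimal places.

-11.414

Mean ȳ = (-1 − 5 + 2 + 2 − 4 + 8 − 5)/7 = -0.4286
Σ_{t=1}^{6}(y_t−ȳ)(y_{t+1}−ȳ) = -79.8980
γ_1 = -79.8980 / 7 = -11.414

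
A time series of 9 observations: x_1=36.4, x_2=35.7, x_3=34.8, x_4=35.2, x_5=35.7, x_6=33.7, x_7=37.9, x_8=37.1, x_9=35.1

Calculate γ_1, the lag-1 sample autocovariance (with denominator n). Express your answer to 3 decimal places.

-0.191

Mean x̄ = (36.4 + 35.7 + 34.8 + 35.2 + 35.7 + 33.7 + 37.9 + 37.1 + 35.1)/9 = 35.7333
Σ_{t=1}^{8}(x_t−x̄)(x_{t+1}−x̄) = -1.7178
γ_1 = -1.7178 / 9 = -0.191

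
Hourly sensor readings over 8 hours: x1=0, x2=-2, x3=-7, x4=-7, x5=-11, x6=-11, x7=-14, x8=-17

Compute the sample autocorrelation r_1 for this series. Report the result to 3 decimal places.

0.556

Mean x̄ = (0 − 2 − 7 − 7 − 11 − 11 − 14 − 17)/8 = -8.6250
Deviations from mean: 8.6250, 6.6250, 1.6250, 1.6250, -2.3750, -2.3750, -5.3750, -8.3750
Σ(x_t−x̄)(x_{t+1}−x̄) = (57.1406) + (10.7656) + (2.6406) + (-3.8594) + (5.6406) + (12.7656) + (45.0156) = 130.1094
Denominator Σ(x_t−x̄)² = 233.8750
r_1 = 130.1094 / 233.8750 = 0.556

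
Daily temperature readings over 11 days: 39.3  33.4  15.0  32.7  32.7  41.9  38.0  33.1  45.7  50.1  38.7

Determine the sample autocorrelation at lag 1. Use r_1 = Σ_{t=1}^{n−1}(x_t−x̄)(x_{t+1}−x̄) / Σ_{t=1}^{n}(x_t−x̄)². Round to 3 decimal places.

Mean x̄ = (39.3 + 33.4 + 15.0 + 32.7 + 32.7 + 41.9 + 38.0 + 33.1 + 45.7 + 50.1 + 38.7)/11 = 36.4182
Numerator Σ_{t=1}^{10}(x_t−x̄)(x_{t+1}−x̄) = 259.8606
Denominator Σ(x_t−x̄)² = 825.9164
r_1 = 259.8606 / 825.9164 = 0.315

0.315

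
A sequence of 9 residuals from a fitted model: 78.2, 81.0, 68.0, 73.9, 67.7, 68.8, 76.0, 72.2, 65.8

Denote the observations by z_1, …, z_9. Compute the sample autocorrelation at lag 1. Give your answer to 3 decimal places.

Mean z̄ = (78.2 + 81.0 + 68.0 + 73.9 + 67.7 + 68.8 + 76.0 + 72.2 + 65.8)/9 = 72.4000
Numerator Σ_{t=1}^{8}(z_t−z̄)(z_{t+1}−z̄) = 2.9500
Denominator Σ(z_t−z̄)² = 220.8200
r_1 = 2.9500 / 220.8200 = 0.013

0.013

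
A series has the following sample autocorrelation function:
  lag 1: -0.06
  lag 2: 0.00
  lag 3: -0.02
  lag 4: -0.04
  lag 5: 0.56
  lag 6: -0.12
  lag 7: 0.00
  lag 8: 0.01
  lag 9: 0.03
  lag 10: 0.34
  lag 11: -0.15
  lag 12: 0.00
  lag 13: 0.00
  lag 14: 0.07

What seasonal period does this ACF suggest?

5

The largest autocorrelation is r_5 = 0.56, with a weaker echo at lag 10 (0.34); the remaining lags stay at or below 0.07.
The dominant spike at lag 5 indicates a seasonal period of 5.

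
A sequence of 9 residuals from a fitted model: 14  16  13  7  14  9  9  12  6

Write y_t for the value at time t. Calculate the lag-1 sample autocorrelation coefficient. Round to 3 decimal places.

Mean ȳ = (14 + 16 + 13 + 7 + 14 + 9 + 9 + 12 + 6)/9 = 11.1111
Numerator Σ_{t=1}^{8}(y_t−ȳ)(y_{t+1}−ȳ) = -4.3457
Denominator Σ(y_t−ȳ)² = 96.8889
r_1 = -4.3457 / 96.8889 = -0.045

-0.045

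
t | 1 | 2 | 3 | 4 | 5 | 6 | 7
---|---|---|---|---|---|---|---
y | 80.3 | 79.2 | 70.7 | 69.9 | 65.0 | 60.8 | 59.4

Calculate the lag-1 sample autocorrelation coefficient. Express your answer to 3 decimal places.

Mean ȳ = (80.3 + 79.2 + 70.7 + 69.9 + 65.0 + 60.8 + 59.4)/7 = 69.3286
Σ(y_t−ȳ)(y_{t+1}−ȳ) = (108.3037) + (13.5380) + (0.7837) + (-2.4735) + (36.9165) + (84.6765) = 241.7449
Denominator Σ(y_t−ȳ)² = 410.0743
r_1 = 241.7449 / 410.0743 = 0.590

0.590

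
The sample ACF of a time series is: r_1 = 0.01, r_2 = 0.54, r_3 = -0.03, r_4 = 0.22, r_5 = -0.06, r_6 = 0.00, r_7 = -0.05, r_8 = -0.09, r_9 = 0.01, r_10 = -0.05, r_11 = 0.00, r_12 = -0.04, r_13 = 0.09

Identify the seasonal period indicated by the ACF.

2

The largest autocorrelation is r_2 = 0.54, with a weaker echo at lag 4 (0.22); the remaining lags stay at or below 0.09.
The dominant spike at lag 2 indicates a seasonal period of 2.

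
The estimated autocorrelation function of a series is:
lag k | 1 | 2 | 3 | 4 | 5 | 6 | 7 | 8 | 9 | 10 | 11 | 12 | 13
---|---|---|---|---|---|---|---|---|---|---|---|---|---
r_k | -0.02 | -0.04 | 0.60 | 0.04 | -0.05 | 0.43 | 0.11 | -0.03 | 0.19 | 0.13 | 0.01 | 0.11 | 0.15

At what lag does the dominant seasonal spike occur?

The largest autocorrelation is r_3 = 0.60, with weaker echoes at lags 6 (0.43) and 9 (0.19); the remaining lags stay at or below 0.15.
The dominant spike at lag 3 indicates a seasonal period of 3.

3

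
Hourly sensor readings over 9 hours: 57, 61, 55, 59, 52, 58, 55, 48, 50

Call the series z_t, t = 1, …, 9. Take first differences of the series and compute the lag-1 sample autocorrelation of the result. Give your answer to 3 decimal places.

First differences Δz: 4, -6, 4, -7, 6, -3, -7, 2
Mean of differences = -0.8750
Numerator Σ(Δz_t−Δz̄)(Δz_{t+1}−Δz̄) = -141.1406
Denominator Σ(Δz_t−Δz̄)² = 208.8750
r_1(Δz) = -141.1406 / 208.8750 = -0.676

-0.676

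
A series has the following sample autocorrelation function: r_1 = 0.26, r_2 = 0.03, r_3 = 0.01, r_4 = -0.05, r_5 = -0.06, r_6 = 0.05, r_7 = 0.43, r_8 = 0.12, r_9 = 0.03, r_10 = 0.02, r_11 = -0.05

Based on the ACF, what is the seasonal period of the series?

The largest autocorrelation is r_7 = 0.43; the remaining lags stay at or below 0.26. The elevated value at lag 1 (0.26), dropping to 0.03 at lag 2, reflects decaying short-term dependence rather than seasonality.
The dominant spike at lag 7 indicates a seasonal period of 7.

7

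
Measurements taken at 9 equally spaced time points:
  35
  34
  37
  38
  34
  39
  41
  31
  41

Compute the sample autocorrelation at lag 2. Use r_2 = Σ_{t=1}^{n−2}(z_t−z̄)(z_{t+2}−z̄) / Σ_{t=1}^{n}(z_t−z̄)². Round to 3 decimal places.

Mean z̄ = (35 + 34 + 37 + 38 + 34 + 39 + 41 + 31 + 41)/9 = 36.6667
Numerator Σ_{t=1}^{7}(z_t−z̄)(z_{t+2}−z̄) = -7.8889
Denominator Σ(z_t−z̄)² = 94.0000
r_2 = -7.8889 / 94.0000 = -0.084

-0.084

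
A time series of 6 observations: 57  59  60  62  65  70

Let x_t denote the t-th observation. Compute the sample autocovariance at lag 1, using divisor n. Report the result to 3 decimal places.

Mean x̄ = (57 + 59 + 60 + 62 + 65 + 70)/6 = 62.1667
Σ_{t=1}^{5}(x_t−x̄)(x_{t+1}−x̄) = 45.3056
γ_1 = 45.3056 / 6 = 7.551

7.551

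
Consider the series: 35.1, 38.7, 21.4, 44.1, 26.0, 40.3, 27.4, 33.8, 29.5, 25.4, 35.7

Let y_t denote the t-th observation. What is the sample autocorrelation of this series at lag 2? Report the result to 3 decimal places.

0.487

Mean ȳ = (35.1 + 38.7 + 21.4 + 44.1 + 26.0 + 40.3 + 27.4 + 33.8 + 29.5 + 25.4 + 35.7)/11 = 32.4909
Numerator Σ_{t=1}^{9}(y_t−ȳ)(y_{t+2}−ȳ) = 245.4044
Denominator Σ(y_t−ȳ)² = 503.4091
r_2 = 245.4044 / 503.4091 = 0.487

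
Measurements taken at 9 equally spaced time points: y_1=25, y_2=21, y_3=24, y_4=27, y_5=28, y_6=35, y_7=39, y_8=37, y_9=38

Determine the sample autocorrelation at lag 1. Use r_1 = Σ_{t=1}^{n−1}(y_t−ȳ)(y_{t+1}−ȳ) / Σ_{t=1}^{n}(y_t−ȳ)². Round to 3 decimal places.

0.742

Mean ȳ = (25 + 21 + 24 + 27 + 28 + 35 + 39 + 37 + 38)/9 = 30.4444
Numerator Σ_{t=1}^{8}(y_t−ȳ)(y_{t+1}−ȳ) = 276.3580
Denominator Σ(y_t−ȳ)² = 372.2222
r_1 = 276.3580 / 372.2222 = 0.742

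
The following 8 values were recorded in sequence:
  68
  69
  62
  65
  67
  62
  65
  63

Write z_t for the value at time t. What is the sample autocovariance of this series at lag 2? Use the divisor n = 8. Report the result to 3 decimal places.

Mean z̄ = (68 + 69 + 62 + 65 + 67 + 62 + 65 + 63)/8 = 65.1250
Σ_{t=1}^{6}(z_t−z̄)(z_{t+2}−z̄) = -8.5313
γ_2 = -8.5313 / 8 = -1.066

-1.066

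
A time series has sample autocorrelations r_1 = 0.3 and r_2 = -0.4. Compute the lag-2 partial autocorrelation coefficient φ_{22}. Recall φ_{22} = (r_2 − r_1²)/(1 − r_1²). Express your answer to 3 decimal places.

φ_{22} = (r_2 − r_1²) / (1 − r_1²)
r_1² = (0.3)² = 0.09
Numerator = -0.4 − 0.0900 = -0.4900; denominator = 1 − 0.0900 = 0.9100
φ_{22} = -0.4900 / 0.9100 = -0.538

-0.538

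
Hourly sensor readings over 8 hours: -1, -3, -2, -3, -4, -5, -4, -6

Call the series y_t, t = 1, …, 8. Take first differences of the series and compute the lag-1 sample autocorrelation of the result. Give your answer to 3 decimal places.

-0.554

First differences Δy: -2, 1, -1, -1, -1, 1, -2
Mean of differences = -0.7143
Numerator Σ(Δy_t−Δȳ)(Δy_{t+1}−Δȳ) = -5.2245
Denominator Σ(Δy_t−Δȳ)² = 9.4286
r_1(Δy) = -5.2245 / 9.4286 = -0.554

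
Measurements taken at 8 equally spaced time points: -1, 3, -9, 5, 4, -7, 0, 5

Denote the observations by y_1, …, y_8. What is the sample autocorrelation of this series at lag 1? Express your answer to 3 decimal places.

Mean ȳ = (-1 + 3 − 9 + 5 + 4 − 7 + 0 + 5)/8 = 0.0000
Deviations from mean: -1.0000, 3.0000, -9.0000, 5.0000, 4.0000, -7.0000, 0.0000, 5.0000
Σ(y_t−ȳ)(y_{t+1}−ȳ) = (-3.0000) + (-27.0000) + (-45.0000) + (20.0000) + (-28.0000) + (0.0000) + (0.0000) = -83.0000
Denominator Σ(y_t−ȳ)² = 206.0000
r_1 = -83.0000 / 206.0000 = -0.403

-0.403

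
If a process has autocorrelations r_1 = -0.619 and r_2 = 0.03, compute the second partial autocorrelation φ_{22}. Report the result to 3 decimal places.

-0.573

φ_{22} = (r_2 − r_1²) / (1 − r_1²)
r_1² = (-0.619)² = 0.383161
Numerator = 0.03 − 0.3832 = -0.3532; denominator = 1 − 0.3832 = 0.6168
φ_{22} = -0.3532 / 0.6168 = -0.573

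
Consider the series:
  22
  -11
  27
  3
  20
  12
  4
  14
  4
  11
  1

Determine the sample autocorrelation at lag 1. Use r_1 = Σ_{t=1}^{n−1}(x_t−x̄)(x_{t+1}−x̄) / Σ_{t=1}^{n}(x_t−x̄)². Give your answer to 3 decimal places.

-0.715

Mean x̄ = (22 − 11 + 27 + 3 + 20 + 12 + 4 + 14 + 4 + 11 + 1)/11 = 9.7273
Numerator Σ_{t=1}^{10}(x_t−x̄)(x_{t+1}−x̄) = -854.7107
Denominator Σ(x_t−x̄)² = 1196.1818
r_1 = -854.7107 / 1196.1818 = -0.715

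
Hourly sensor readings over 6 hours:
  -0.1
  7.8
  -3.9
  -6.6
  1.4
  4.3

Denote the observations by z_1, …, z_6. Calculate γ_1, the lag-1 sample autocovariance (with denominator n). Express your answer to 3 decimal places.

-1.381

Mean z̄ = (-0.1 + 7.8 − 3.9 − 6.6 + 1.4 + 4.3)/6 = 0.4833
Σ_{t=1}^{5}(z_t−z̄)(z_{t+1}−z̄) = -8.2853
γ_1 = -8.2853 / 6 = -1.381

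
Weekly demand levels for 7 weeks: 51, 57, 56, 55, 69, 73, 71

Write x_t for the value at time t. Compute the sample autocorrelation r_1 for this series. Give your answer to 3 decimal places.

0.527

Mean x̄ = (51 + 57 + 56 + 55 + 69 + 73 + 71)/7 = 61.7143
Numerator Σ_{t=1}^{6}(x_t−x̄)(x_{t+1}−x̄) = 253.9184
Denominator Σ(x_t−x̄)² = 481.4286
r_1 = 253.9184 / 481.4286 = 0.527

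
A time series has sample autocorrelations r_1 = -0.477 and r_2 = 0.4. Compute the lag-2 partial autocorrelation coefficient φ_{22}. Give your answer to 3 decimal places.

0.223

φ_{22} = (r_2 − r_1²) / (1 − r_1²)
r_1² = (-0.477)² = 0.227529
Numerator = 0.4 − 0.2275 = 0.1725; denominator = 1 − 0.2275 = 0.7725
φ_{22} = 0.1725 / 0.7725 = 0.223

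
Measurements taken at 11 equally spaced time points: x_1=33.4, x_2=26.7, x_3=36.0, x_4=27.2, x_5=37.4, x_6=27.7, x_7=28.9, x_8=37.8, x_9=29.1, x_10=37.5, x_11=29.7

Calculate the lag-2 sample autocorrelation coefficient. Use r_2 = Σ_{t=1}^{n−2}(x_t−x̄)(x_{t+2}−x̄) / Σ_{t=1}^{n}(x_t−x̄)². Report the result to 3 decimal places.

0.388

Mean x̄ = (33.4 + 26.7 + 36.0 + 27.2 + 37.4 + 27.7 + 28.9 + 37.8 + 29.1 + 37.5 + 29.7)/11 = 31.9455
Numerator Σ_{t=1}^{9}(x_t−x̄)(x_{t+2}−x̄) = 79.1595
Denominator Σ(x_t−x̄)² = 203.9073
r_2 = 79.1595 / 203.9073 = 0.388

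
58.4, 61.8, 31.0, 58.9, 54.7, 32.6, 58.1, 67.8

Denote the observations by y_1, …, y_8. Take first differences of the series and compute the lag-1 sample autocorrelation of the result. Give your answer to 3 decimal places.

First differences Δy: 3.4, -30.8, 27.9, -4.2, -22.1, 25.5, 9.7
Mean of differences = 1.3429
Numerator Σ(Δy_t−Δȳ)(Δy_{t+1}−Δȳ) = -1301.4347
Denominator Σ(Δy_t−Δȳ)² = 2976.3771
r_1(Δy) = -1301.4347 / 2976.3771 = -0.437

-0.437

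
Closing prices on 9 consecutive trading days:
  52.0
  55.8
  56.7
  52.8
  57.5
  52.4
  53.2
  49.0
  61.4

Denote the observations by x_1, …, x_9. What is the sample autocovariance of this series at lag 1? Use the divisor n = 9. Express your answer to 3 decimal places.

Mean x̄ = (52.0 + 55.8 + 56.7 + 52.8 + 57.5 + 52.4 + 53.2 + 49.0 + 61.4)/9 = 54.5333
Σ_{t=1}^{8}(x_t−x̄)(x_{t+1}−x̄) = -43.4644
γ_1 = -43.4644 / 9 = -4.829

-4.829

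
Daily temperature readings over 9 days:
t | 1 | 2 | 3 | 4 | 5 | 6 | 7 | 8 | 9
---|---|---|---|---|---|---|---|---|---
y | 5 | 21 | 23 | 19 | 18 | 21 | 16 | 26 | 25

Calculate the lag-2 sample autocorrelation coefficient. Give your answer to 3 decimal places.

-0.197

Mean ȳ = (5 + 21 + 23 + 19 + 18 + 21 + 16 + 26 + 25)/9 = 19.3333
Σ(y_t−ȳ)(y_{t+2}−ȳ) = (-52.5556) + (-0.5556) + (-4.8889) + (-0.5556) + (4.4444) + (11.1111) + (-18.8889) = -61.8889
Denominator Σ(y_t−ȳ)² = 314.0000
r_2 = -61.8889 / 314.0000 = -0.197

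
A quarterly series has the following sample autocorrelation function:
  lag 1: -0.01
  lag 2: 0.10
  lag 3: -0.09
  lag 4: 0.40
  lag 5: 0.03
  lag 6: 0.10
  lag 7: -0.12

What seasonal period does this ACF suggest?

The largest autocorrelation is r_4 = 0.40; the remaining lags stay at or below 0.10.
The dominant spike at lag 4 indicates a seasonal period of 4.

4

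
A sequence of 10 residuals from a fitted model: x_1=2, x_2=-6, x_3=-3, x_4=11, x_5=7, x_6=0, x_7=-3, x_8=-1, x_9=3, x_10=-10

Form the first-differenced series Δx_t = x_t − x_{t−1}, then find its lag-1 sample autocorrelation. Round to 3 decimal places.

-0.056

First differences Δx: -8, 3, 14, -4, -7, -3, 2, 4, -13
Mean of differences = -1.3333
Numerator Σ(Δx_t−Δx̄)(Δx_{t+1}−Δx̄) = -28.7778
Denominator Σ(Δx_t−Δx̄)² = 516.0000
r_1(Δx) = -28.7778 / 516.0000 = -0.056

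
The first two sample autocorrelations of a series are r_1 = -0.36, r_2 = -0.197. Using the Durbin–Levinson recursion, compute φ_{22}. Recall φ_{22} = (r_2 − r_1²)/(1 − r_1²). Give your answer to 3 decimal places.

-0.375

φ_{22} = (r_2 − r_1²) / (1 − r_1²)
r_1² = (-0.36)² = 0.1296
Numerator = -0.197 − 0.1296 = -0.3266; denominator = 1 − 0.1296 = 0.8704
φ_{22} = -0.3266 / 0.8704 = -0.375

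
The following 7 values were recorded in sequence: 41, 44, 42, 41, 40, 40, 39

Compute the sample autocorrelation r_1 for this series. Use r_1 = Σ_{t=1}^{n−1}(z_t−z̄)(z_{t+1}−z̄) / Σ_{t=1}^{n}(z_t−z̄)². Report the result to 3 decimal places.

Mean z̄ = (41 + 44 + 42 + 41 + 40 + 40 + 39)/7 = 41.0000
Deviations from mean: 0.0000, 3.0000, 1.0000, 0.0000, -1.0000, -1.0000, -2.0000
Numerator Σ_{t=1}^{6}(z_t−z̄)(z_{t+1}−z̄) = 6.0000
Denominator Σ(z_t−z̄)² = 16.0000
r_1 = 6.0000 / 16.0000 = 0.375

0.375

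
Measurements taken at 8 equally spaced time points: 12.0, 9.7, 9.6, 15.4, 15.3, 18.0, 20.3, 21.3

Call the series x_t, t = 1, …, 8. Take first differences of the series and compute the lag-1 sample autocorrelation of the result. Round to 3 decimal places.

-0.213

First differences Δx: -2.3, -0.1, 5.8, -0.1, 2.7, 2.3, 1.0
Mean of differences = 1.3286
Numerator Σ(Δx_t−Δx̄)(Δx_{t+1}−Δx̄) = -8.5380
Denominator Σ(Δx_t−Δx̄)² = 40.1743
r_1(Δx) = -8.5380 / 40.1743 = -0.213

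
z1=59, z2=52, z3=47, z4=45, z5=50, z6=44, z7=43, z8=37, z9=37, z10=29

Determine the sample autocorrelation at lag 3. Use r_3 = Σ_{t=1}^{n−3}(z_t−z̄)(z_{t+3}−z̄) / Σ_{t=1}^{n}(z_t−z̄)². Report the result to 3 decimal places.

0.050

Mean z̄ = (59 + 52 + 47 + 45 + 50 + 44 + 43 + 37 + 37 + 29)/10 = 44.3000
Σ(z_t−z̄)(z_{t+3}−z̄) = (10.2900) + (43.8900) + (-0.8100) + (-0.9100) + (-41.6100) + (2.1900) + (19.8900) = 32.9300
Denominator Σ(z_t−z̄)² = 658.1000
r_3 = 32.9300 / 658.1000 = 0.050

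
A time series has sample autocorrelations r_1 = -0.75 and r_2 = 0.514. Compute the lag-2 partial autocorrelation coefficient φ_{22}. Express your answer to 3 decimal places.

φ_{22} = (r_2 − r_1²) / (1 − r_1²)
r_1² = (-0.75)² = 0.5625
Numerator = 0.514 − 0.5625 = -0.0485; denominator = 1 − 0.5625 = 0.4375
φ_{22} = -0.0485 / 0.4375 = -0.111

-0.111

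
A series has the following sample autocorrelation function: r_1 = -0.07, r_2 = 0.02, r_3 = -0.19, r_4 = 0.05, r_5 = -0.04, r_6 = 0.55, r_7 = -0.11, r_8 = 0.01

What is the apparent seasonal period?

6

The largest autocorrelation is r_6 = 0.55; the remaining lags stay at or below 0.05.
The dominant spike at lag 6 indicates a seasonal period of 6.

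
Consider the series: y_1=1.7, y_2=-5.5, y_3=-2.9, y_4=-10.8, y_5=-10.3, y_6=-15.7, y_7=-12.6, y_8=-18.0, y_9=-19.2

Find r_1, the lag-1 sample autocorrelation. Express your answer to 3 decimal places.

Mean ȳ = (1.7 − 5.5 − 2.9 − 10.8 − 10.3 − 15.7 − 12.6 − 18.0 − 19.2)/9 = -10.3667
Numerator Σ_{t=1}^{8}(y_t−ȳ)(y_{t+1}−ȳ) = 187.8289
Denominator Σ(y_t−ȳ)² = 394.9600
r_1 = 187.8289 / 394.9600 = 0.476

0.476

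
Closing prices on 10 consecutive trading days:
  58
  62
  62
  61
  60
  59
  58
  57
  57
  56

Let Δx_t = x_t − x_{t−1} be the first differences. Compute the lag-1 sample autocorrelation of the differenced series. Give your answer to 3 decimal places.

First differences Δx: 4, 0, -1, -1, -1, -1, -1, 0, -1
Mean of differences = -0.2222
Numerator Σ(Δx_t−Δx̄)(Δx_{t+1}−Δx̄) = 2.8395
Denominator Σ(Δx_t−Δx̄)² = 21.5556
r_1(Δx) = 2.8395 / 21.5556 = 0.132

0.132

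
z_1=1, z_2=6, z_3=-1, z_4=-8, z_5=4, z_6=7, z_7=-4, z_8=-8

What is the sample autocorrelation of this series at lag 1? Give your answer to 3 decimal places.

0.038

Mean z̄ = (1 + 6 − 1 − 8 + 4 + 7 − 4 − 8)/8 = -0.3750
Numerator Σ_{t=1}^{7}(z_t−z̄)(z_{t+1}−z̄) = 9.3594
Denominator Σ(z_t−z̄)² = 245.8750
r_1 = 9.3594 / 245.8750 = 0.038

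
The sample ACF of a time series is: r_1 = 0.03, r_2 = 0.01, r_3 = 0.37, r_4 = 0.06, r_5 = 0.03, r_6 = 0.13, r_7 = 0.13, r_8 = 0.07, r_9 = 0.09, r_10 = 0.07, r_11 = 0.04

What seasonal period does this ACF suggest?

3

The largest autocorrelation is r_3 = 0.37; the remaining lags stay at or below 0.13.
The dominant spike at lag 3 indicates a seasonal period of 3.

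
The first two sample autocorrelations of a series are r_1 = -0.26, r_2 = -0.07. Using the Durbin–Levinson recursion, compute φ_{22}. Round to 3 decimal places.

-0.148

φ_{22} = (r_2 − r_1²) / (1 − r_1²)
r_1² = (-0.26)² = 0.0676
Numerator = -0.07 − 0.0676 = -0.1376; denominator = 1 − 0.0676 = 0.9324
φ_{22} = -0.1376 / 0.9324 = -0.148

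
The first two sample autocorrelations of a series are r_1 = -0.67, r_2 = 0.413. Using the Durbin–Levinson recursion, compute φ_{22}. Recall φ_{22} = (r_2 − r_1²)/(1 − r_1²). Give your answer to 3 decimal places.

-0.065

φ_{22} = (r_2 − r_1²) / (1 − r_1²)
r_1² = (-0.67)² = 0.4489
Numerator = 0.413 − 0.4489 = -0.0359; denominator = 1 − 0.4489 = 0.5511
φ_{22} = -0.0359 / 0.5511 = -0.065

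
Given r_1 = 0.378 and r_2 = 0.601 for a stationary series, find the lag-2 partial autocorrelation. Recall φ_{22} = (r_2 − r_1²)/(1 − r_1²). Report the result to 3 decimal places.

0.534

φ_{22} = (r_2 − r_1²) / (1 − r_1²)
r_1² = (0.378)² = 0.142884
Numerator = 0.601 − 0.1429 = 0.4581; denominator = 1 − 0.1429 = 0.8571
φ_{22} = 0.4581 / 0.8571 = 0.534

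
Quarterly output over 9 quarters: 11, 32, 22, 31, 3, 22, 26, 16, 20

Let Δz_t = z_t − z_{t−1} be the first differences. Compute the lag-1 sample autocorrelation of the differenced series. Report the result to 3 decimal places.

First differences Δz: 21, -10, 9, -28, 19, 4, -10, 4
Mean of differences = 1.1250
Numerator Σ(Δz_t−Δz̄)(Δz_{t+1}−Δz̄) = -1071.2656
Denominator Σ(Δz_t−Δz̄)² = 1888.8750
r_1(Δz) = -1071.2656 / 1888.8750 = -0.567

-0.567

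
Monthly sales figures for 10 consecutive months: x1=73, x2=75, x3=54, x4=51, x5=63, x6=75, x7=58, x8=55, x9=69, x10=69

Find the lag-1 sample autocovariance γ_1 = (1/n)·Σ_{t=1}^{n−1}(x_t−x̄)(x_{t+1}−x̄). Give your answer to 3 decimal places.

Mean x̄ = (73 + 75 + 54 + 51 + 63 + 75 + 58 + 55 + 69 + 69)/10 = 64.2000
Σ_{t=1}^{9}(x_t−x̄)(x_{t+1}−x̄) = 91.3600
γ_1 = 91.3600 / 10 = 9.136

9.136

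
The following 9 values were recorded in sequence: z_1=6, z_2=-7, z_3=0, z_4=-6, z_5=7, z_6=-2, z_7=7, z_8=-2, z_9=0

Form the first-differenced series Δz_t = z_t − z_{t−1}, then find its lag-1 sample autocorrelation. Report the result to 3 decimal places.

First differences Δz: -13, 7, -6, 13, -9, 9, -9, 2
Mean of differences = -0.7500
Numerator Σ(Δz_t−Δz̄)(Δz_{t+1}−Δz̄) = -504.8125
Denominator Σ(Δz_t−Δz̄)² = 665.5000
r_1(Δz) = -504.8125 / 665.5000 = -0.759

-0.759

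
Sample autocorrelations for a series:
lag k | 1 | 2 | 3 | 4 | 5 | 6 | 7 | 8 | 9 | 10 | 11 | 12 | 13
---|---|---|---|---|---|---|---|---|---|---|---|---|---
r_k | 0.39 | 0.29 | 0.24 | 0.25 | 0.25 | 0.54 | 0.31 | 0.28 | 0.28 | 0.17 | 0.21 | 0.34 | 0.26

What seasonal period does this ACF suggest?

The largest autocorrelation is r_6 = 0.54; the remaining lags stay at or below 0.39. The elevated value at lag 1 (0.39), dropping to 0.29 at lag 2, reflects decaying short-term dependence rather than seasonality.
The dominant spike at lag 6 indicates a seasonal period of 6.

6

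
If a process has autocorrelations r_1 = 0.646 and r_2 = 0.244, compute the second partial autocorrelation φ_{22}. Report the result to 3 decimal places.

-0.297

φ_{22} = (r_2 − r_1²) / (1 − r_1²)
r_1² = (0.646)² = 0.417316
Numerator = 0.244 − 0.4173 = -0.1733; denominator = 1 − 0.4173 = 0.5827
φ_{22} = -0.1733 / 0.5827 = -0.297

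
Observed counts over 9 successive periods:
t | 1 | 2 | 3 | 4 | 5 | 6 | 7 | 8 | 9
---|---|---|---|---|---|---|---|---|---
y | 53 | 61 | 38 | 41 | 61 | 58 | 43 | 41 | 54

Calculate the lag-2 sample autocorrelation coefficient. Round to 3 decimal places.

Mean ȳ = (53 + 61 + 38 + 41 + 61 + 58 + 43 + 41 + 54)/9 = 50.0000
Numerator Σ_{t=1}^{7}(y_t−ȳ)(y_{t+2}−ȳ) = -516.0000
Denominator Σ(y_t−ȳ)² = 686.0000
r_2 = -516.0000 / 686.0000 = -0.752

-0.752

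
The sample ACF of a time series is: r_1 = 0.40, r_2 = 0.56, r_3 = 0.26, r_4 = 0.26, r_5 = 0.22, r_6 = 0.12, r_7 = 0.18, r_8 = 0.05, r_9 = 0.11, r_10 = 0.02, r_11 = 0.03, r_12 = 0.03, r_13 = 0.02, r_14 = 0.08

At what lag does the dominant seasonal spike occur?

2

The largest autocorrelation is r_2 = 0.56; the remaining lags stay at or below 0.40.
The dominant spike at lag 2 indicates a seasonal period of 2.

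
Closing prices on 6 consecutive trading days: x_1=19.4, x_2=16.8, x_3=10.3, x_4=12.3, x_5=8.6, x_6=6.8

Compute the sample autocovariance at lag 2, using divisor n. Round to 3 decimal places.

-1.113

Mean x̄ = (19.4 + 16.8 + 10.3 + 12.3 + 8.6 + 6.8)/6 = 12.3667
Σ_{t=1}^{4}(x_t−x̄)(x_{t+2}−x̄) = -6.6756
γ_2 = -6.6756 / 6 = -1.113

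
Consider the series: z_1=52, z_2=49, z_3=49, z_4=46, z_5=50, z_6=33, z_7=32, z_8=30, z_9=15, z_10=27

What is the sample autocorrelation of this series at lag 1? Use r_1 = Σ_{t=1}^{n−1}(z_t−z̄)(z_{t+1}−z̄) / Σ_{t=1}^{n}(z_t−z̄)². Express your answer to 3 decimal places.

0.644

Mean z̄ = (52 + 49 + 49 + 46 + 50 + 33 + 32 + 30 + 15 + 27)/10 = 38.3000
Numerator Σ_{t=1}^{9}(z_t−z̄)(z_{t+1}−z̄) = 913.9100
Denominator Σ(z_t−z̄)² = 1420.1000
r_1 = 913.9100 / 1420.1000 = 0.644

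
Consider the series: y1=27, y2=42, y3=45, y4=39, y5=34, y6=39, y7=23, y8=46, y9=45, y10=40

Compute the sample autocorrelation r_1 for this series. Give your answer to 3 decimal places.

-0.150

Mean ȳ = (27 + 42 + 45 + 39 + 34 + 39 + 23 + 46 + 45 + 40)/10 = 38.0000
Numerator Σ_{t=1}^{9}(y_t−ȳ)(y_{t+1}−ȳ) = -82.0000
Denominator Σ(y_t−ȳ)² = 546.0000
r_1 = -82.0000 / 546.0000 = -0.150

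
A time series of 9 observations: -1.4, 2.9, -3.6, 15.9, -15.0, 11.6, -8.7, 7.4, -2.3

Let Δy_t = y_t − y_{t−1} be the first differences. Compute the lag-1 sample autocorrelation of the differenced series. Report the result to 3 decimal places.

-0.907

First differences Δy: 4.3, -6.5, 19.5, -30.9, 26.6, -20.3, 16.1, -9.7
Mean of differences = -0.1125
Numerator Σ(Δy_t−Δȳ)(Δy_{t+1}−Δȳ) = -2601.6764
Denominator Σ(Δy_t−Δȳ)² = 2868.6488
r_1(Δy) = -2601.6764 / 2868.6488 = -0.907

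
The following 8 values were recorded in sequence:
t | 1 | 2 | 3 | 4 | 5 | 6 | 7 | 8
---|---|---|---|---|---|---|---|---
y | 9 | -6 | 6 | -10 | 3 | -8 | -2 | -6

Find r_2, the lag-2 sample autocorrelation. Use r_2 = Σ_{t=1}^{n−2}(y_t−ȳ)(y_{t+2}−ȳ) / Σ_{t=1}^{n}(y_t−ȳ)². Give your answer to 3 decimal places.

Mean ȳ = (9 − 6 + 6 − 10 + 3 − 8 − 2 − 6)/8 = -1.7500
Deviations from mean: 10.7500, -4.2500, 7.7500, -8.2500, 4.7500, -6.2500, -0.2500, -4.2500
Σ(y_t−ȳ)(y_{t+2}−ȳ) = (83.3125) + (35.0625) + (36.8125) + (51.5625) + (-1.1875) + (26.5625) = 232.1250
Denominator Σ(y_t−ȳ)² = 341.5000
r_2 = 232.1250 / 341.5000 = 0.680

0.680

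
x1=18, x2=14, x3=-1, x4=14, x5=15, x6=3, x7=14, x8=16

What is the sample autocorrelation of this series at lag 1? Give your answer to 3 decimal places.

-0.236

Mean x̄ = (18 + 14 − 1 + 14 + 15 + 3 + 14 + 16)/8 = 11.6250
Deviations from mean: 6.3750, 2.3750, -12.6250, 2.3750, 3.3750, -8.6250, 2.3750, 4.3750
Σ(x_t−x̄)(x_{t+1}−x̄) = (15.1406) + (-29.9844) + (-29.9844) + (8.0156) + (-29.1094) + (-20.4844) + (10.3906) = -76.0156
Denominator Σ(x_t−x̄)² = 321.8750
r_1 = -76.0156 / 321.8750 = -0.236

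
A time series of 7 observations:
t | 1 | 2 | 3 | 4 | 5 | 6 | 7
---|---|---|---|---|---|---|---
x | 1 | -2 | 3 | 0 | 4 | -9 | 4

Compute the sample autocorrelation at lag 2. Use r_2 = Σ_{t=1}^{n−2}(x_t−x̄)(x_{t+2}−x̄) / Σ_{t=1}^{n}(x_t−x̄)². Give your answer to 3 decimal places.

Mean x̄ = (1 − 2 + 3 + 0 + 4 − 9 + 4)/7 = 0.1429
Numerator Σ_{t=1}^{5}(x_t−x̄)(x_{t+2}−x̄) = 29.9592
Denominator Σ(x_t−x̄)² = 126.8571
r_2 = 29.9592 / 126.8571 = 0.236

0.236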